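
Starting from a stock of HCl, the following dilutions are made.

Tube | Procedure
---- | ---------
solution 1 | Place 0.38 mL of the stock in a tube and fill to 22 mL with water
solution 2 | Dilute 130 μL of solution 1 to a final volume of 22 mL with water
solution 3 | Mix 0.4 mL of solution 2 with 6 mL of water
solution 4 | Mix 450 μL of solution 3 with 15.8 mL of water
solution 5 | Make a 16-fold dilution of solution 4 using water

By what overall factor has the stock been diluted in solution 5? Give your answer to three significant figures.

Step 1: 0.38 mL brought to 22 mL → factor 22/0.38 = 57.895
Step 2: 130 μL brought to 22 mL → factor 22000/130 = 169.23
Step 3: 0.4 mL + 6 mL = 6.4 mL total → factor 6.4/0.4 = 16
Step 4: 450 μL + 15.8 mL = 16250 μL total → factor 16250/450 = 36.111
Step 5: 16-fold → factor 16
Overall dilution factor = 57.895 × 169.23 × 16 × 36.111 × 16 = 9.0573 × 10^7

9.06 × 10^7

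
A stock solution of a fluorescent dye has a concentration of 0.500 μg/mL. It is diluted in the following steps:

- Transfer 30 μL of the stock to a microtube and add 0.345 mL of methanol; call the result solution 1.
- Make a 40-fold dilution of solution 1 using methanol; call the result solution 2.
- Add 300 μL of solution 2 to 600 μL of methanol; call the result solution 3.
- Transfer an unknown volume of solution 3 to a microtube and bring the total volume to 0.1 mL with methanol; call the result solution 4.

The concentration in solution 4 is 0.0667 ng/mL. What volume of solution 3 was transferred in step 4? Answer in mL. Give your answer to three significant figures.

0.0200 mL

Step 1: 30 μL + 0.345 mL = 375 μL total → factor 375/30 = 12.5
Step 2: 40-fold → factor 40
Step 3: 300 μL + 600 μL = 900 μL total → factor 900/300 = 3
Step 4: v brought to 0.1 mL → factor = 0.1 mL/v
Product of known-step factors = 1500
Overall factor = 0.500 μg/mL / (0.0667 ng/mL) = 7496.3
Step-4 factor = 7496.3 / 1500 = 4.9975
v = 0.1 mL / 4.9975 = 0.0200 mL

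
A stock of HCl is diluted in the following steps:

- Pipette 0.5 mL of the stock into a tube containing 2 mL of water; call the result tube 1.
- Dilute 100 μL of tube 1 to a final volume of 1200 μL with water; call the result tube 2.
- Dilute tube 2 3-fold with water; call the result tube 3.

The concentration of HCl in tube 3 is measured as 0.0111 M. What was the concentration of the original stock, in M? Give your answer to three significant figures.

Step 1: 0.5 mL + 2 mL = 2.5 mL total → factor 2.5/0.5 = 5
Step 2: 100 μL brought to 1200 μL → factor 1200/100 = 12
Step 3: 3-fold → factor 3
Overall dilution factor = 5 × 12 × 3 = 180
Stock = 0.0111 M × 180 = 2.00 M

2.00 M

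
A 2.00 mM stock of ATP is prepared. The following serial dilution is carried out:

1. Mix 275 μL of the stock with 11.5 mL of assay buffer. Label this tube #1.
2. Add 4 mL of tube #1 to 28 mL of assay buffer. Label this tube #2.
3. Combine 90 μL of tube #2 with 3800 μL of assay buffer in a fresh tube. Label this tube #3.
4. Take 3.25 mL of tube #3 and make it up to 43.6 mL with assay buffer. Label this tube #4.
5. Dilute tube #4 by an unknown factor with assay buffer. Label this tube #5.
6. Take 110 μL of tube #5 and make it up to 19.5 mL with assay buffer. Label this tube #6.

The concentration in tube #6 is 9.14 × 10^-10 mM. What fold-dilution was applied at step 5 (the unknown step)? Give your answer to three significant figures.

62.1-fold

Step 1: 275 μL + 11.5 mL = 11775 μL total → factor 11775/275 = 42.818
Step 2: 4 mL + 28 mL = 32 mL total → factor 32/4 = 8
Step 3: 90 μL + 3800 μL = 3890 μL total → factor 3890/90 = 43.222
Step 4: 3.25 mL brought to 43.6 mL → factor 43.6/3.25 = 13.415
Step 5: unknown factor x
Step 6: 110 μL brought to 19.5 mL → factor 19500/110 = 177.27
Product of known-step factors = 3.521 × 10^7
Overall factor = 2.00 mM / (9.14 × 10^-10 mM) = 2.1882 × 10^9
x = 2.1882 × 10^9 / 3.521 × 10^7 = 62.1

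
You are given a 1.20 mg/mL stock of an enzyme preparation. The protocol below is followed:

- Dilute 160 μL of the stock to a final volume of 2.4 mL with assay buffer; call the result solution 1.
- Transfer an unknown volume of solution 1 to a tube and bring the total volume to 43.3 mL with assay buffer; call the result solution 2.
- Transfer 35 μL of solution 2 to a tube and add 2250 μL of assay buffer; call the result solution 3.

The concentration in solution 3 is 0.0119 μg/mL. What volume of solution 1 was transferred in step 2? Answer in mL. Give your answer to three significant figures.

Step 1: 160 μL brought to 2.4 mL → factor 2400/160 = 15
Step 2: v brought to 43.3 mL → factor = 43.3 mL/v
Step 3: 35 μL + 2250 μL = 2285 μL total → factor 2285/35 = 65.286
Product of known-step factors = 979.29
Overall factor = 1.20 mg/mL / (0.0119 μg/mL) = 1.0084 × 10^5
Step-2 factor = 1.0084 × 10^5 / 979.29 = 102.97
v = 43.3 mL / 102.97 = 0.420 mL

0.420 mL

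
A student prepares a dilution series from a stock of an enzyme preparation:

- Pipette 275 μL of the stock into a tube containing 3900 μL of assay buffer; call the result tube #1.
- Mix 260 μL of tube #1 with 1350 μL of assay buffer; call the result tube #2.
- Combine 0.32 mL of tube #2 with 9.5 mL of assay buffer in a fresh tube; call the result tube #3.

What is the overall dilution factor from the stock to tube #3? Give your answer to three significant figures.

2.88 × 10^3

Step 1: 275 μL + 3900 μL = 4175 μL total → factor 4175/275 = 15.182
Step 2: 260 μL + 1350 μL = 1610 μL total → factor 1610/260 = 6.1923
Step 3: 0.32 mL + 9.5 mL = 9.82 mL total → factor 9.82/0.32 = 30.688
Overall dilution factor = 15.182 × 6.1923 × 30.688 = 2884.9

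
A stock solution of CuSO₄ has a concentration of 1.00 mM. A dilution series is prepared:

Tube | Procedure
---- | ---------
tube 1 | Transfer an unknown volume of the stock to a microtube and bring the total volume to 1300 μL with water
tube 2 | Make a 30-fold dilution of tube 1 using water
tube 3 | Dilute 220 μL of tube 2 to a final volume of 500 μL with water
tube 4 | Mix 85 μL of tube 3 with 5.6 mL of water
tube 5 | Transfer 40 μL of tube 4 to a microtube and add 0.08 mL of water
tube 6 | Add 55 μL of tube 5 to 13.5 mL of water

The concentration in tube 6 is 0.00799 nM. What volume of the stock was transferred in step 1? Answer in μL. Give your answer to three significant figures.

35.0 μL

Step 1: v brought to 1300 μL → factor = 1300 μL/v
Step 2: 30-fold → factor 30
Step 3: 220 μL brought to 500 μL → factor 500/220 = 2.2727
Step 4: 85 μL + 5.6 mL = 5685 μL total → factor 5685/85 = 66.882
Step 5: 40 μL + 0.08 mL = 120 μL total → factor 120/40 = 3
Step 6: 55 μL + 13.5 mL = 13555 μL total → factor 13555/55 = 246.45
Product of known-step factors = 3.3716 × 10^6
Overall factor = 1.00 mM / (0.00799 nM) = 1.2516 × 10^8
Step-1 factor = 1.2516 × 10^8 / 3.3716 × 10^6 = 37.121
v = 1300 μL / 37.121 = 35.0 μL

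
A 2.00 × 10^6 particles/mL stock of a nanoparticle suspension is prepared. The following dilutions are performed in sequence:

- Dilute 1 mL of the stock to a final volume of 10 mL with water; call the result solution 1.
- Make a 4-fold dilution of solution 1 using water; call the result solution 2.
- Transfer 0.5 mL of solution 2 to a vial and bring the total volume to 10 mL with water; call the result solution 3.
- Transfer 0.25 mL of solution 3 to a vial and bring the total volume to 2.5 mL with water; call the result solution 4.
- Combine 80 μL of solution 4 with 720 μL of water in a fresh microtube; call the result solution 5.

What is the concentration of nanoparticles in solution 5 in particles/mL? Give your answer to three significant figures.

Step 1: 1 mL brought to 10 mL → factor 10/1 = 10
Step 2: 4-fold → factor 4
Step 3: 0.5 mL brought to 10 mL → factor 10/0.5 = 20
Step 4: 0.25 mL brought to 2.5 mL → factor 2.5/0.25 = 10
Step 5: 80 μL + 720 μL = 800 μL total → factor 800/80 = 10
Overall dilution factor = 10 × 4 × 20 × 10 × 10 = 80000
Final = 2.00 × 10^6 particles/mL / 80000 = 25.0 particles/mL

25.0 particles/mL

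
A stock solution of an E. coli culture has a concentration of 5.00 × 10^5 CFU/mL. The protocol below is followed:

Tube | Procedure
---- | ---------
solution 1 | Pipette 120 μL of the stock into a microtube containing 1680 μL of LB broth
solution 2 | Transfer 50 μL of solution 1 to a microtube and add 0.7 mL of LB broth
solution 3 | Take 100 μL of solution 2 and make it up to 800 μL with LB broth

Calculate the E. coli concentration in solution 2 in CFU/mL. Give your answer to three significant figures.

2.22 × 10^3 CFU/mL

Step 1: 120 μL + 1680 μL = 1800 μL total → factor 1800/120 = 15
Step 2: 50 μL + 0.7 mL = 750 μL total → factor 750/50 = 15
Dilution factor through solution 2 = 15 × 15 = 225
[solution 2] = 5.00 × 10^5 CFU/mL / 225 = 2.22 × 10^3 CFU/mL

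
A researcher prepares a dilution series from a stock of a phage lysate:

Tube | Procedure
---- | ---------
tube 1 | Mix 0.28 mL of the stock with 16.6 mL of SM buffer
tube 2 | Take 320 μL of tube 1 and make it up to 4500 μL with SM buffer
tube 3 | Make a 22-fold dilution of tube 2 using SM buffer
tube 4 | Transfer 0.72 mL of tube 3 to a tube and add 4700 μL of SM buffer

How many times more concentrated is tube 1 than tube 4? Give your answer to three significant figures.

Step 1: 0.28 mL + 16.6 mL = 16.88 mL total → factor 16.88/0.28 = 60.286
Step 2: 320 μL brought to 4500 μL → factor 4500/320 = 14.062
Step 3: 22-fold → factor 22
Step 4: 0.72 mL + 4700 μL = 5.42 mL total → factor 5.42/0.72 = 7.5278
Dilution factor to tube 1 = 60.286; to tube 4 = 1.404 × 10^5
[tube 1]/[tube 4] = (factor to tube 4)/(factor to tube 1) = 1.404 × 10^5/60.286 = 2.33 × 10^3

2.33 × 10^3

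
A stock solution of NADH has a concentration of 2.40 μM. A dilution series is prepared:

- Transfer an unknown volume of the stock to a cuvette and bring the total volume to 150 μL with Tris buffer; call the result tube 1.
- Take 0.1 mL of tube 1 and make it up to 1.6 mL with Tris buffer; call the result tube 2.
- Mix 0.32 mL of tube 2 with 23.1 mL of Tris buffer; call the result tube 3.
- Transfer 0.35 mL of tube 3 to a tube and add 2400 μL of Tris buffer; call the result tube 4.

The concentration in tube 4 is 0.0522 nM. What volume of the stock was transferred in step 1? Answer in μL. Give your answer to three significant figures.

30.0 μL

Step 1: v brought to 150 μL → factor = 150 μL/v
Step 2: 0.1 mL brought to 1.6 mL → factor 1.6/0.1 = 16
Step 3: 0.32 mL + 23.1 mL = 23.42 mL total → factor 23.42/0.32 = 73.188
Step 4: 0.35 mL + 2400 μL = 2.75 mL total → factor 2.75/0.35 = 7.8571
Product of known-step factors = 9200.7
Overall factor = 2.40 μM / (0.0522 nM) = 45977
Step-1 factor = 45977 / 9200.7 = 4.9971
v = 150 μL / 4.9971 = 30.0 μL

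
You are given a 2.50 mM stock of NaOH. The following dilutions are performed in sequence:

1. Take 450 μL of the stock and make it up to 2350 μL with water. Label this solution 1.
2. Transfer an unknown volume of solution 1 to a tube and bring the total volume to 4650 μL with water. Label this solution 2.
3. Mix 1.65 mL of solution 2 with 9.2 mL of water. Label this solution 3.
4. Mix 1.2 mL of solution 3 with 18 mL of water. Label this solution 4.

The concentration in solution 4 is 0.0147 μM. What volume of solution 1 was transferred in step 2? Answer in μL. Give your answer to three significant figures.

Step 1: 450 μL brought to 2350 μL → factor 2350/450 = 5.2222
Step 2: v brought to 4650 μL → factor = 4650 μL/v
Step 3: 1.65 mL + 9.2 mL = 10.85 mL total → factor 10.85/1.65 = 6.5758
Step 4: 1.2 mL + 18 mL = 19.2 mL total → factor 19.2/1.2 = 16
Product of known-step factors = 549.44
Overall factor = 2.50 mM / (0.0147 μM) = 1.7007 × 10^5
Step-2 factor = 1.7007 × 10^5 / 549.44 = 309.53
v = 4650 μL / 309.53 = 15.0 μL

15.0 μL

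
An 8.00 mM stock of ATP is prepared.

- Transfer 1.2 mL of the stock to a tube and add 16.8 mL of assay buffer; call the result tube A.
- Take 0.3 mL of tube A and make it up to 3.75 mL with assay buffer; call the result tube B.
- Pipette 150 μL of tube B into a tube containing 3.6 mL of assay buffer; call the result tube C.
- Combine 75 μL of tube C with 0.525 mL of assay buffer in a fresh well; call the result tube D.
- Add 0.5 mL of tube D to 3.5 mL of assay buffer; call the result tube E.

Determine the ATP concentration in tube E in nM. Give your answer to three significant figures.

Step 1: 1.2 mL + 16.8 mL = 18 mL total → factor 18/1.2 = 15
Step 2: 0.3 mL brought to 3.75 mL → factor 3.75/0.3 = 12.5
Step 3: 150 μL + 3.6 mL = 3750 μL total → factor 3750/150 = 25
Step 4: 75 μL + 0.525 mL = 600 μL total → factor 600/75 = 8
Step 5: 0.5 mL + 3.5 mL = 4 mL total → factor 4/0.5 = 8
Overall dilution factor = 15 × 12.5 × 25 × 8 × 8 = 3 × 10^5
Final = 8.00 mM / 3 × 10^5 = 2.667 × 10^-5 mM = 26.7 nM

26.7 nM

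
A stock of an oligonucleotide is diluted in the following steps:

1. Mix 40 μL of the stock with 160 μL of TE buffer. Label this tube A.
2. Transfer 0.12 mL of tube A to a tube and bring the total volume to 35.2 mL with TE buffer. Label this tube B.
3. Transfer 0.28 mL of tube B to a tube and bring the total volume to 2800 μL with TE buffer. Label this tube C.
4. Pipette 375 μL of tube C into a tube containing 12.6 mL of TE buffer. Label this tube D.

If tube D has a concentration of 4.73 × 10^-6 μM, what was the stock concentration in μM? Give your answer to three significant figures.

Step 1: 40 μL + 160 μL = 200 μL total → factor 200/40 = 5
Step 2: 0.12 mL brought to 35.2 mL → factor 35.2/0.12 = 293.33
Step 3: 0.28 mL brought to 2800 μL → factor 2.8/0.28 = 10
Step 4: 375 μL + 12.6 mL = 12975 μL total → factor 12975/375 = 34.6
Overall dilution factor = 5 × 293.33 × 10 × 34.6 = 5.0747 × 10^5
Stock = 4.73 × 10^-6 μM × 5.0747 × 10^5 = 2.40 μM

2.40 μM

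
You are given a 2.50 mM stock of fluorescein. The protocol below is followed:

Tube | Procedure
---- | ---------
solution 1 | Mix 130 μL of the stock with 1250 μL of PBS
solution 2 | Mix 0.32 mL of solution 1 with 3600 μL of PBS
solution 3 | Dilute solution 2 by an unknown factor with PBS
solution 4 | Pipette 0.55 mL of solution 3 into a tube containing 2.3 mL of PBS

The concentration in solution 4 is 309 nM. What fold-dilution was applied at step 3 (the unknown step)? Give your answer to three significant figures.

Step 1: 130 μL + 1250 μL = 1380 μL total → factor 1380/130 = 10.615
Step 2: 0.32 mL + 3600 μL = 3.92 mL total → factor 3.92/0.32 = 12.25
Step 3: unknown factor x
Step 4: 0.55 mL + 2.3 mL = 2.85 mL total → factor 2.85/0.55 = 5.1818
Product of known-step factors = 673.84
Overall factor = 2.50 mM / (309 nM) = 8090.6
x = 8090.6 / 673.84 = 12.0

12.0-fold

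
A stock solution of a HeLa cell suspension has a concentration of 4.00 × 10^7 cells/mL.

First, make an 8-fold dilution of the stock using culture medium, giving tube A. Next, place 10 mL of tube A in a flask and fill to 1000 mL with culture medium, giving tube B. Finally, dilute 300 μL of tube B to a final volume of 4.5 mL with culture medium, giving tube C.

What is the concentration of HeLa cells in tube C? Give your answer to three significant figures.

3.33 × 10^3 cells/mL

Step 1: 8-fold → factor 8
Step 2: 10 mL brought to 1000 mL → factor 1000/10 = 100
Step 3: 300 μL brought to 4.5 mL → factor 4500/300 = 15
Overall dilution factor = 8 × 100 × 15 = 12000
Final = 4.00 × 10^7 cells/mL / 12000 = 3.33 × 10^3 cells/mL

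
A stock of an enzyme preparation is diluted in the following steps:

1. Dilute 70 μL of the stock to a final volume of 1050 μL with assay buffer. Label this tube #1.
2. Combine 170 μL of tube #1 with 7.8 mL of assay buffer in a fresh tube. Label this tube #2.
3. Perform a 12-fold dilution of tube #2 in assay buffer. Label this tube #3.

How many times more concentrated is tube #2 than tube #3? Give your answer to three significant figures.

Step 1: 70 μL brought to 1050 μL → factor 1050/70 = 15
Step 2: 170 μL + 7.8 mL = 7970 μL total → factor 7970/170 = 46.882
Step 3: 12-fold → factor 12
Dilution factor to tube #2 = 703.24; to tube #3 = 8438.8
[tube #2]/[tube #3] = (factor to tube #3)/(factor to tube #2) = 8438.8/703.24 = 12.0

12.0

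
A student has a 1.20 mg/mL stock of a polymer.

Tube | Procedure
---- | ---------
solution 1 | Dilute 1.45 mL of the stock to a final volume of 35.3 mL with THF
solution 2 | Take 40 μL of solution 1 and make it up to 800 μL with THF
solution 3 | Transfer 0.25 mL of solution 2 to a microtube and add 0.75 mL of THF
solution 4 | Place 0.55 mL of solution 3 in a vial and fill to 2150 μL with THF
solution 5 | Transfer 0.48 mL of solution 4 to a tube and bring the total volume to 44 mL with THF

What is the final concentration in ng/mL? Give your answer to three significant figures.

1.72 ng/mL

Step 1: 1.45 mL brought to 35.3 mL → factor 35.3/1.45 = 24.345
Step 2: 40 μL brought to 800 μL → factor 800/40 = 20
Step 3: 0.25 mL + 0.75 mL = 1 mL total → factor 1/0.25 = 4
Step 4: 0.55 mL brought to 2150 μL → factor 2.15/0.55 = 3.9091
Step 5: 0.48 mL brought to 44 mL → factor 44/0.48 = 91.667
Overall dilution factor = 24.345 × 20 × 4 × 3.9091 × 91.667 = 6.9789 × 10^5
Final = 1.20 mg/mL / 6.9789 × 10^5 = 1.719 × 10^-6 mg/mL = 1.72 ng/mL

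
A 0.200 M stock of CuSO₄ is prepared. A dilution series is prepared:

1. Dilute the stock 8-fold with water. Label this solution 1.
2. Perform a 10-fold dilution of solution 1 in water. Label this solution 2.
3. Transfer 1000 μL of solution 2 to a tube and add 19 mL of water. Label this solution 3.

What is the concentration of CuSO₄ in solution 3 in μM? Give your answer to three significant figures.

125 μM

Step 1: 8-fold → factor 8
Step 2: 10-fold → factor 10
Step 3: 1000 μL + 19 mL = 20000 μL total → factor 20000/1000 = 20
Overall dilution factor = 8 × 10 × 20 = 1600
Final = 0.200 M / 1600 = 0.0001250 M = 125 μM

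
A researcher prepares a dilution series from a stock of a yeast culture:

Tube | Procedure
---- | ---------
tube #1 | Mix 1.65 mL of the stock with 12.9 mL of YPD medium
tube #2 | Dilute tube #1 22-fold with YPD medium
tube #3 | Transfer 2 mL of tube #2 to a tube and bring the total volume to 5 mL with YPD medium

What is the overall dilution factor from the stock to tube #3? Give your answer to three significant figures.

485

Step 1: 1.65 mL + 12.9 mL = 14.55 mL total → factor 14.55/1.65 = 8.8182
Step 2: 22-fold → factor 22
Step 3: 2 mL brought to 5 mL → factor 5/2 = 2.5
Overall dilution factor = 8.8182 × 22 × 2.5 = 485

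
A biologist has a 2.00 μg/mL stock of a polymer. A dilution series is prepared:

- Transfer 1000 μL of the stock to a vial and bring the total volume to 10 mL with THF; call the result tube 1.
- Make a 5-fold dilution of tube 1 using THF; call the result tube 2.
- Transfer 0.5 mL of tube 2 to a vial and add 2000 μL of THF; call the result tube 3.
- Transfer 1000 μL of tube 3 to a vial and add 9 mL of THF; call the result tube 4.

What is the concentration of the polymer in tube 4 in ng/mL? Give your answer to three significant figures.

0.800 ng/mL

Step 1: 1000 μL brought to 10 mL → factor 10000/1000 = 10
Step 2: 5-fold → factor 5
Step 3: 0.5 mL + 2000 μL = 2.5 mL total → factor 2.5/0.5 = 5
Step 4: 1000 μL + 9 mL = 10000 μL total → factor 10000/1000 = 10
Overall dilution factor = 10 × 5 × 5 × 10 = 2500
Final = 2.00 μg/mL / 2500 = 0.0008000 μg/mL = 0.800 ng/mL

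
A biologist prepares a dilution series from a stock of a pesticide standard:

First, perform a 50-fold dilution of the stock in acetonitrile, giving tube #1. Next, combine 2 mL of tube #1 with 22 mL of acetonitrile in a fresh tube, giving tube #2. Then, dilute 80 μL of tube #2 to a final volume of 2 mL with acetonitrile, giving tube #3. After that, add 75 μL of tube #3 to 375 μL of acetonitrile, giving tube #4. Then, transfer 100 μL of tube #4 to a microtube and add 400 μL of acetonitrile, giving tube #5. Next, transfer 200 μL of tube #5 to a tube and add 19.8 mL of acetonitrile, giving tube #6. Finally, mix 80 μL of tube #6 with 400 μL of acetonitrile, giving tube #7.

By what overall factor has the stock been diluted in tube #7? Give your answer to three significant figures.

2.70 × 10^8

Step 1: 50-fold → factor 50
Step 2: 2 mL + 22 mL = 24 mL total → factor 24/2 = 12
Step 3: 80 μL brought to 2 mL → factor 2000/80 = 25
Step 4: 75 μL + 375 μL = 450 μL total → factor 450/75 = 6
Step 5: 100 μL + 400 μL = 500 μL total → factor 500/100 = 5
Step 6: 200 μL + 19.8 mL = 20000 μL total → factor 20000/200 = 100
Step 7: 80 μL + 400 μL = 480 μL total → factor 480/80 = 6
Overall dilution factor = 50 × 12 × 25 × 6 × 5 × 100 × 6 = 2.7 × 10^8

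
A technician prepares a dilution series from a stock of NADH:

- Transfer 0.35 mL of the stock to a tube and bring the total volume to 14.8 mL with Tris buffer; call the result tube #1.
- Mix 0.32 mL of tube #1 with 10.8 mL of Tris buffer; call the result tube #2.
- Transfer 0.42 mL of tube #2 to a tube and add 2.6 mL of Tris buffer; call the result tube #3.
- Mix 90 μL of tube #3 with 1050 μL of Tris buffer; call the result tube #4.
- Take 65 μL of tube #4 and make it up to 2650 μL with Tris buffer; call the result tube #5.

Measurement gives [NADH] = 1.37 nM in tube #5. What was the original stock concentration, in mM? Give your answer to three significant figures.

Step 1: 0.35 mL brought to 14.8 mL → factor 14.8/0.35 = 42.286
Step 2: 0.32 mL + 10.8 mL = 11.12 mL total → factor 11.12/0.32 = 34.75
Step 3: 0.42 mL + 2.6 mL = 3.02 mL total → factor 3.02/0.42 = 7.1905
Step 4: 90 μL + 1050 μL = 1140 μL total → factor 1140/90 = 12.667
Step 5: 65 μL brought to 2650 μL → factor 2650/65 = 40.769
Overall dilution factor = 42.286 × 34.75 × 7.1905 × 12.667 × 40.769 = 5.4563 × 10^6
Stock = 1.37 nM × 5.4563 × 10^6 = 7.475 × 10^6 nM = 7.48 mM

7.48 mM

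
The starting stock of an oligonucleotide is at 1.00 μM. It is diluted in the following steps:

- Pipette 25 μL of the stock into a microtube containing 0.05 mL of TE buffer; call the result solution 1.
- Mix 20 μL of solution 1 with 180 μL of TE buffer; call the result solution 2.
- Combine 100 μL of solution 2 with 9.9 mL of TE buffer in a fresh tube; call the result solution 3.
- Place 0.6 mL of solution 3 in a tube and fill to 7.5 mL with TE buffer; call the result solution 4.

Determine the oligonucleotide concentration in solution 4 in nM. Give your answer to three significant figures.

Step 1: 25 μL + 0.05 mL = 75 μL total → factor 75/25 = 3
Step 2: 20 μL + 180 μL = 200 μL total → factor 200/20 = 10
Step 3: 100 μL + 9.9 mL = 10000 μL total → factor 10000/100 = 100
Step 4: 0.6 mL brought to 7.5 mL → factor 7.5/0.6 = 12.5
Overall dilution factor = 3 × 10 × 100 × 12.5 = 37500
Final = 1.00 μM / 37500 = 2.667 × 10^-5 μM = 0.0267 nM

0.0267 nM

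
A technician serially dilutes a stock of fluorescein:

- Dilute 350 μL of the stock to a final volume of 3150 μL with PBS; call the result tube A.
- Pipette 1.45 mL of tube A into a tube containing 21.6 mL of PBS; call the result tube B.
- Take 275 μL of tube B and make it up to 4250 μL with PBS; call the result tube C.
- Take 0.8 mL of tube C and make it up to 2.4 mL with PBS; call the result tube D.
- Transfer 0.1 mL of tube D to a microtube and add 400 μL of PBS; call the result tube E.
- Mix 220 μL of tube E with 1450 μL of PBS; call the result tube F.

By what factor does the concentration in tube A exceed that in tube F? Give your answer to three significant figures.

2.80 × 10^4

Step 1: 350 μL brought to 3150 μL → factor 3150/350 = 9
Step 2: 1.45 mL + 21.6 mL = 23.05 mL total → factor 23.05/1.45 = 15.897
Step 3: 275 μL brought to 4250 μL → factor 4250/275 = 15.455
Step 4: 0.8 mL brought to 2.4 mL → factor 2.4/0.8 = 3
Step 5: 0.1 mL + 400 μL = 0.5 mL total → factor 0.5/0.1 = 5
Step 6: 220 μL + 1450 μL = 1670 μL total → factor 1670/220 = 7.5909
Dilution factor to tube A = 9; to tube F = 2.5176 × 10^5
[tube A]/[tube F] = (factor to tube F)/(factor to tube A) = 2.5176 × 10^5/9 = 2.80 × 10^4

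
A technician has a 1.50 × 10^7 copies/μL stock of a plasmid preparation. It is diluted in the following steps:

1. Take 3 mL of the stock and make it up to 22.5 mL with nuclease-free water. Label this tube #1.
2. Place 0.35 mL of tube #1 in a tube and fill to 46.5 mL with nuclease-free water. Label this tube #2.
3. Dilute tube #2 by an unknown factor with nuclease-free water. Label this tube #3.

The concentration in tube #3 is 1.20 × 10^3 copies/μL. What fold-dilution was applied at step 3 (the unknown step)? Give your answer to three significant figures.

Step 1: 3 mL brought to 22.5 mL → factor 22.5/3 = 7.5
Step 2: 0.35 mL brought to 46.5 mL → factor 46.5/0.35 = 132.86
Step 3: unknown factor x
Product of known-step factors = 996.43
Overall factor = 1.50 × 10^7 copies/μL / (1.20 × 10^3 copies/μL) = 12500
x = 12500 / 996.43 = 12.5

12.5-fold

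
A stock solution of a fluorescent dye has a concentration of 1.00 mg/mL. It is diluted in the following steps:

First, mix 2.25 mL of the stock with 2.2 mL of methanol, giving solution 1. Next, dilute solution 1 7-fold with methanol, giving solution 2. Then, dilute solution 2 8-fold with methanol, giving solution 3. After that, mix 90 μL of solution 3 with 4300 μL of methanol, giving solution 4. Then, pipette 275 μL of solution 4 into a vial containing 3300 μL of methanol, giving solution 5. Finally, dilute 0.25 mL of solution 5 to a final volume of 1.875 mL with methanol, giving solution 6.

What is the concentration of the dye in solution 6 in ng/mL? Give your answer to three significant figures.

Step 1: 2.25 mL + 2.2 mL = 4.45 mL total → factor 4.45/2.25 = 1.9778
Step 2: 7-fold → factor 7
Step 3: 8-fold → factor 8
Step 4: 90 μL + 4300 μL = 4390 μL total → factor 4390/90 = 48.778
Step 5: 275 μL + 3300 μL = 3575 μL total → factor 3575/275 = 13
Step 6: 0.25 mL brought to 1.875 mL → factor 1.875/0.25 = 7.5
Overall dilution factor = 1.9778 × 7 × 8 × 48.778 × 13 × 7.5 = 5.2673 × 10^5
Final = 1.00 mg/mL / 5.2673 × 10^5 = 1.898 × 10^-6 mg/mL = 1.90 ng/mL

1.90 ng/mL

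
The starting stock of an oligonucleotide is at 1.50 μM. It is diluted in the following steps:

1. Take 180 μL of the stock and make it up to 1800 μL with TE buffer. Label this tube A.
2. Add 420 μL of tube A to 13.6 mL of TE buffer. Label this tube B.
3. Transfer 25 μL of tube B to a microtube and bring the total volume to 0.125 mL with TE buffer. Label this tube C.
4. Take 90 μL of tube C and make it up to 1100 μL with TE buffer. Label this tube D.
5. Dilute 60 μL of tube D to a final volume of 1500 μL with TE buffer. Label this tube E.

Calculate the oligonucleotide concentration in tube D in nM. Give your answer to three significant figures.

0.0735 nM

Step 1: 180 μL brought to 1800 μL → factor 1800/180 = 10
Step 2: 420 μL + 13.6 mL = 14020 μL total → factor 14020/420 = 33.381
Step 3: 25 μL brought to 0.125 mL → factor 125/25 = 5
Step 4: 90 μL brought to 1100 μL → factor 1100/90 = 12.222
Dilution factor through tube D = 10 × 33.381 × 5 × 12.222 = 20399
[tube D] = 1.50 μM / 20399 = 7.353 × 10^-5 μM = 0.0735 nM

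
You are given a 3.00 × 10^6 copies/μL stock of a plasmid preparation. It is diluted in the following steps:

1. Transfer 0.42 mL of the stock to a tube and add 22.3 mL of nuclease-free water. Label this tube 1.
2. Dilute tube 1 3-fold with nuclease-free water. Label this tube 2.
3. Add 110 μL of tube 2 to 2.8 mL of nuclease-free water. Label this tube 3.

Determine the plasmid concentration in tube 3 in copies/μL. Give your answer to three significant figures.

Step 1: 0.42 mL + 22.3 mL = 22.72 mL total → factor 22.72/0.42 = 54.095
Step 2: 3-fold → factor 3
Step 3: 110 μL + 2.8 mL = 2910 μL total → factor 2910/110 = 26.455
Overall dilution factor = 54.095 × 3 × 26.455 = 4293.2
Final = 3.00 × 10^6 copies/μL / 4293.2 = 699 copies/μL

699 copies/μL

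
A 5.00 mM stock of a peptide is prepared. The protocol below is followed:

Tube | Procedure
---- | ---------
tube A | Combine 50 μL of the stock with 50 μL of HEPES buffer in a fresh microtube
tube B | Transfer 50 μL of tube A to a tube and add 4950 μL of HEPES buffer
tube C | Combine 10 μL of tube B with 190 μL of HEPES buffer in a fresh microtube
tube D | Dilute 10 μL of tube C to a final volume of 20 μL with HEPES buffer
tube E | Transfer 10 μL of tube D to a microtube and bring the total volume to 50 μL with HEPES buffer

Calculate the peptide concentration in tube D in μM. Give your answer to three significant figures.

Step 1: 50 μL + 50 μL = 100 μL total → factor 100/50 = 2
Step 2: 50 μL + 4950 μL = 5000 μL total → factor 5000/50 = 100
Step 3: 10 μL + 190 μL = 200 μL total → factor 200/10 = 20
Step 4: 10 μL brought to 20 μL → factor 20/10 = 2
Dilution factor through tube D = 2 × 100 × 20 × 2 = 8000
[tube D] = 5.00 mM / 8000 = 0.0006250 mM = 0.625 μM

0.625 μM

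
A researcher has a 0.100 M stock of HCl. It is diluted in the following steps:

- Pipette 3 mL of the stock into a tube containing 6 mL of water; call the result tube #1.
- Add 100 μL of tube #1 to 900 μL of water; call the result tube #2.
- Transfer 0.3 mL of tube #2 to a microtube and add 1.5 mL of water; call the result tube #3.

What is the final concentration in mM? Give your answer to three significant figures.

0.556 mM

Step 1: 3 mL + 6 mL = 9 mL total → factor 9/3 = 3
Step 2: 100 μL + 900 μL = 1000 μL total → factor 1000/100 = 10
Step 3: 0.3 mL + 1.5 mL = 1.8 mL total → factor 1.8/0.3 = 6
Overall dilution factor = 3 × 10 × 6 = 180
Final = 0.100 M / 180 = 0.0005556 M = 0.556 mM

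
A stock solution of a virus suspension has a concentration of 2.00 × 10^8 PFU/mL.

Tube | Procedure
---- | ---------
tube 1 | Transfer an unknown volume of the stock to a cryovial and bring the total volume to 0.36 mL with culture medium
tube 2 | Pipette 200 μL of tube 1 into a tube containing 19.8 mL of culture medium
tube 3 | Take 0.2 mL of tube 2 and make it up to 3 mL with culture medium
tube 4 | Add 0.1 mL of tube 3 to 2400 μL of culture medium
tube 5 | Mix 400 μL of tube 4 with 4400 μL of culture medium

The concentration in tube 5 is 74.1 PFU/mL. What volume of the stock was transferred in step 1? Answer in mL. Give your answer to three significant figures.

Step 1: v brought to 0.36 mL → factor = 0.36 mL/v
Step 2: 200 μL + 19.8 mL = 20000 μL total → factor 20000/200 = 100
Step 3: 0.2 mL brought to 3 mL → factor 3/0.2 = 15
Step 4: 0.1 mL + 2400 μL = 2.5 mL total → factor 2.5/0.1 = 25
Step 5: 400 μL + 4400 μL = 4800 μL total → factor 4800/400 = 12
Product of known-step factors = 4.5 × 10^5
Overall factor = 2.00 × 10^8 PFU/mL / (74.1 PFU/mL) = 2.6991 × 10^6
Step-1 factor = 2.6991 × 10^6 / 4.5 × 10^5 = 5.9979
v = 0.36 mL / 5.9979 = 0.0600 mL

0.0600 mL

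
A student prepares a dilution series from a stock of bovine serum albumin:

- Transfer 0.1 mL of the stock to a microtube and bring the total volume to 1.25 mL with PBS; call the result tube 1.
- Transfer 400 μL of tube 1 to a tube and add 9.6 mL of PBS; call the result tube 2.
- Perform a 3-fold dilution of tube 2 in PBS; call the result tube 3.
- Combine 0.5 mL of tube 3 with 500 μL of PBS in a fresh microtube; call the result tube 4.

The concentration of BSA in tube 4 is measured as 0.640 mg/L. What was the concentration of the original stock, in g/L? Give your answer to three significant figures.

Step 1: 0.1 mL brought to 1.25 mL → factor 1.25/0.1 = 12.5
Step 2: 400 μL + 9.6 mL = 10000 μL total → factor 10000/400 = 25
Step 3: 3-fold → factor 3
Step 4: 0.5 mL + 500 μL = 1 mL total → factor 1/0.5 = 2
Overall dilution factor = 12.5 × 25 × 3 × 2 = 1875
Stock = 0.640 mg/L × 1875 = 1200 mg/L = 1.20 g/L

1.20 g/L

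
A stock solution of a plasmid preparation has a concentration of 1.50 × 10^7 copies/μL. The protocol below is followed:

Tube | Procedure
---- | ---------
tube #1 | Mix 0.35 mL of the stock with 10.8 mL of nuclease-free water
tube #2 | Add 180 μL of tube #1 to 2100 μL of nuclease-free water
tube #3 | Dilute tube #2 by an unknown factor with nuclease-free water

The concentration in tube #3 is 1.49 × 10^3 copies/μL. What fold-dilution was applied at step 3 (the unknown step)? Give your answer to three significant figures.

24.9-fold

Step 1: 0.35 mL + 10.8 mL = 11.15 mL total → factor 11.15/0.35 = 31.857
Step 2: 180 μL + 2100 μL = 2280 μL total → factor 2280/180 = 12.667
Step 3: unknown factor x
Product of known-step factors = 403.52
Overall factor = 1.50 × 10^7 copies/μL / (1.49 × 10^3 copies/μL) = 10067
x = 10067 / 403.52 = 24.9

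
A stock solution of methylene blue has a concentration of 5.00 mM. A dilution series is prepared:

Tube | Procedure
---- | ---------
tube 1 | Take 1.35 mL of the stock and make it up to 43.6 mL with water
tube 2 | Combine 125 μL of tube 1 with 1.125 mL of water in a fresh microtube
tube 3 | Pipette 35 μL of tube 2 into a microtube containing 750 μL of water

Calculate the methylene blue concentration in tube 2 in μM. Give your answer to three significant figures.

15.5 μM

Step 1: 1.35 mL brought to 43.6 mL → factor 43.6/1.35 = 32.296
Step 2: 125 μL + 1.125 mL = 1250 μL total → factor 1250/125 = 10
Dilution factor through tube 2 = 32.296 × 10 = 322.96
[tube 2] = 5.00 mM / 322.96 = 0.01548 mM = 15.5 μM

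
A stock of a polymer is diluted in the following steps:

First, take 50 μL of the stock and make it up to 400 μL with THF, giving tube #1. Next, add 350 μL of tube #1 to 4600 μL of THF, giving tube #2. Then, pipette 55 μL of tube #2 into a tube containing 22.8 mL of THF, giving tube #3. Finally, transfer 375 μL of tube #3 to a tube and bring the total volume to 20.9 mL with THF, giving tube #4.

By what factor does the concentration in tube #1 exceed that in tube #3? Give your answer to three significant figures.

Step 1: 50 μL brought to 400 μL → factor 400/50 = 8
Step 2: 350 μL + 4600 μL = 4950 μL total → factor 4950/350 = 14.143
Step 3: 55 μL + 22.8 mL = 22855 μL total → factor 22855/55 = 415.55
Dilution factor to tube #1 = 8; to tube #3 = 47016
[tube #1]/[tube #3] = (factor to tube #3)/(factor to tube #1) = 47016/8 = 5.88 × 10^3

5.88 × 10^3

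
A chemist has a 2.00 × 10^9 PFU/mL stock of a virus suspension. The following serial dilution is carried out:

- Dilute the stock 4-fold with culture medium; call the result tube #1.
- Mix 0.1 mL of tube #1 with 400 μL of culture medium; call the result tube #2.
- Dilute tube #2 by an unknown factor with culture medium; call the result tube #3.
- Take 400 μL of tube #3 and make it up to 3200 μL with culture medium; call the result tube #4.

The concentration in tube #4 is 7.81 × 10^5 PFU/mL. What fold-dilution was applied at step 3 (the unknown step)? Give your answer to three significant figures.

Step 1: 4-fold → factor 4
Step 2: 0.1 mL + 400 μL = 0.5 mL total → factor 0.5/0.1 = 5
Step 3: unknown factor x
Step 4: 400 μL brought to 3200 μL → factor 3200/400 = 8
Product of known-step factors = 160
Overall factor = 2.00 × 10^9 PFU/mL / (7.81 × 10^5 PFU/mL) = 2560.8
x = 2560.8 / 160 = 16.0

16.0-fold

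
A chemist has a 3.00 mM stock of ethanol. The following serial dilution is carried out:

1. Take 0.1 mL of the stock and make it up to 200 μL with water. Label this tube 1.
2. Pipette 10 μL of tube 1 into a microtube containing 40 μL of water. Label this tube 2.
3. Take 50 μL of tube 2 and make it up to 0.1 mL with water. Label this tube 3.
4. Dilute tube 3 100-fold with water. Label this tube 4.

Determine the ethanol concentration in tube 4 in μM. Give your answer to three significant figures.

Step 1: 0.1 mL brought to 200 μL → factor 0.2/0.1 = 2
Step 2: 10 μL + 40 μL = 50 μL total → factor 50/10 = 5
Step 3: 50 μL brought to 0.1 mL → factor 100/50 = 2
Step 4: 100-fold → factor 100
Overall dilution factor = 2 × 5 × 2 × 100 = 2000
Final = 3.00 mM / 2000 = 0.001500 mM = 1.50 μM

1.50 μM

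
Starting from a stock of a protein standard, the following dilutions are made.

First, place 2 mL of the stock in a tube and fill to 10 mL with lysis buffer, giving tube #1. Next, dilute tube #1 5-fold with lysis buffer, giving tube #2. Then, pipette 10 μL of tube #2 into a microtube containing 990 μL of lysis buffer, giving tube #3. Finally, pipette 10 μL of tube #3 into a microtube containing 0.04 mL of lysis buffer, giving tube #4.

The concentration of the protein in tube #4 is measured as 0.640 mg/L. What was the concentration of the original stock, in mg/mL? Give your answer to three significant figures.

8.00 mg/mL

Step 1: 2 mL brought to 10 mL → factor 10/2 = 5
Step 2: 5-fold → factor 5
Step 3: 10 μL + 990 μL = 1000 μL total → factor 1000/10 = 100
Step 4: 10 μL + 0.04 mL = 50 μL total → factor 50/10 = 5
Overall dilution factor = 5 × 5 × 100 × 5 = 12500
Stock = 0.640 mg/L × 12500 = 8000 mg/L = 8.00 mg/mL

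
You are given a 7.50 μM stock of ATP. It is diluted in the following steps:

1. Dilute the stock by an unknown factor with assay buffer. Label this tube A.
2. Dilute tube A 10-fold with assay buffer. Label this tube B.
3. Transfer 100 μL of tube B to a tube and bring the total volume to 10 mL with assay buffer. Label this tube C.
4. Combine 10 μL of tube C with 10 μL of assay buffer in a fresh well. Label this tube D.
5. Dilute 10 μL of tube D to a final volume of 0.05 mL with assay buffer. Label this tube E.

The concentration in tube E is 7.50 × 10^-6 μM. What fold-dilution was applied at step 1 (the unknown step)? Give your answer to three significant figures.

Step 1: unknown factor x
Step 2: 10-fold → factor 10
Step 3: 100 μL brought to 10 mL → factor 10000/100 = 100
Step 4: 10 μL + 10 μL = 20 μL total → factor 20/10 = 2
Step 5: 10 μL brought to 0.05 mL → factor 50/10 = 5
Product of known-step factors = 10000
Overall factor = 7.50 μM / (7.50 × 10^-6 μM) = 1 × 10^6
x = 1 × 10^6 / 10000 = 100

100-fold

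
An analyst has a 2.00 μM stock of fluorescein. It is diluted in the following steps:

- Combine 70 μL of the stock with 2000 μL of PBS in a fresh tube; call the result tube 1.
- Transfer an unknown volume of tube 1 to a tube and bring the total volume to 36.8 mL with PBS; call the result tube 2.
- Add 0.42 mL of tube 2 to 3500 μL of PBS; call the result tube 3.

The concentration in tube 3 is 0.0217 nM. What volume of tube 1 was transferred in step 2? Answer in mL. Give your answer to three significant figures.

Step 1: 70 μL + 2000 μL = 2070 μL total → factor 2070/70 = 29.571
Step 2: v brought to 36.8 mL → factor = 36.8 mL/v
Step 3: 0.42 mL + 3500 μL = 3.92 mL total → factor 3.92/0.42 = 9.3333
Product of known-step factors = 276
Overall factor = 2.00 μM / (0.0217 nM) = 92166
Step-2 factor = 92166 / 276 = 333.93
v = 36.8 mL / 333.93 = 0.110 mL

0.110 mL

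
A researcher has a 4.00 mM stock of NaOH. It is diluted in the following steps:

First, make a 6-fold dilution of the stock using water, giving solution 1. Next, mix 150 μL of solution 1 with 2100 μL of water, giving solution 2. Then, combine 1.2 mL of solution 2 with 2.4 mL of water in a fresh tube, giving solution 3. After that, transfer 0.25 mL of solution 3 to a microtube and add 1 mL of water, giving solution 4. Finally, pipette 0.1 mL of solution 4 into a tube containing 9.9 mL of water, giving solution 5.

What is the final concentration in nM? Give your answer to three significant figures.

Step 1: 6-fold → factor 6
Step 2: 150 μL + 2100 μL = 2250 μL total → factor 2250/150 = 15
Step 3: 1.2 mL + 2.4 mL = 3.6 mL total → factor 3.6/1.2 = 3
Step 4: 0.25 mL + 1 mL = 1.25 mL total → factor 1.25/0.25 = 5
Step 5: 0.1 mL + 9.9 mL = 10 mL total → factor 10/0.1 = 100
Overall dilution factor = 6 × 15 × 3 × 5 × 100 = 1.35 × 10^5
Final = 4.00 mM / 1.35 × 10^5 = 2.963 × 10^-5 mM = 29.6 nM

29.6 nM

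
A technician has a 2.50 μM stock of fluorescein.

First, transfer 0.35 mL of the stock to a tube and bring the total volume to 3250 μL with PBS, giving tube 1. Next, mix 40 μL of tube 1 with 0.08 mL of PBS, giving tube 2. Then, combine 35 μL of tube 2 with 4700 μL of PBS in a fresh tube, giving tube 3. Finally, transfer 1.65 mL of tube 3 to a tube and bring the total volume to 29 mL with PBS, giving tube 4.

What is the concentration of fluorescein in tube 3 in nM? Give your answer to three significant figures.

Step 1: 0.35 mL brought to 3250 μL → factor 3.25/0.35 = 9.2857
Step 2: 40 μL + 0.08 mL = 120 μL total → factor 120/40 = 3
Step 3: 35 μL + 4700 μL = 4735 μL total → factor 4735/35 = 135.29
Dilution factor through tube 3 = 9.2857 × 3 × 135.29 = 3768.7
[tube 3] = 2.50 μM / 3768.7 = 0.0006634 μM = 0.663 nM

0.663 nM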